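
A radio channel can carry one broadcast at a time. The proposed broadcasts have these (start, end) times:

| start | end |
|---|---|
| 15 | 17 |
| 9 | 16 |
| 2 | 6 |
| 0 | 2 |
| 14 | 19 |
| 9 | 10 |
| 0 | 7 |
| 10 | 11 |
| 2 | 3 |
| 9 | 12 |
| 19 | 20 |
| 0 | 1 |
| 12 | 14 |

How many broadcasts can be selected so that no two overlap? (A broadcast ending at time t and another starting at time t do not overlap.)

7

Order by finish time; keep every interval that doesn't clash with the previous kept one.
By end time: (0,1), (0,2), (2,3), (2,6), (0,7), (9,10), (10,11), (9,12), (12,14), (9,16), (15,17), (14,19), (19,20).
Pick (0,1); next start ≥ 1 → (2,3); next start ≥ 3 → (9,10); next start ≥ 10 → (10,11); next start ≥ 11 → (12,14); next start ≥ 14 → (15,17); next start ≥ 17 → (19,20).
Selected 7 broadcasts.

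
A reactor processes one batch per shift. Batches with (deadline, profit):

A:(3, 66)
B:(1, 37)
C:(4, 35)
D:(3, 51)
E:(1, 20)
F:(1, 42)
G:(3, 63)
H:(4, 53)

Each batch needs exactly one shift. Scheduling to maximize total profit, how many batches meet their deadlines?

4

Take jobs in profit order; each goes to the latest open slot no later than its deadline.
Profit order: A=66 G=63 H=53 D=51 F=42 B=37 C=35 E=20
Assign: A→slot 3, G→slot 2, H→slot 4, D→slot 1, F skipped, B skipped, C skipped, E skipped.
Slots: [1:D] [2:G] [3:A] [4:H]
4 of 8 scheduled.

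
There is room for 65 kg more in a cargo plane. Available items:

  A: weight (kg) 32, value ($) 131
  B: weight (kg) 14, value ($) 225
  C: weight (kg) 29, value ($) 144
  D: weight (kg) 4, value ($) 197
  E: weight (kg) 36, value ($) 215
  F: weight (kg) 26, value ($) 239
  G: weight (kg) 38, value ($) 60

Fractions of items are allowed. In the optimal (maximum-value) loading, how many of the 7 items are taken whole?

Greedy by value/weight ratio, highest first.
Ratios (sorted): D 49.25, B 16.07, F 9.19, E 5.97, C 4.97, A 4.09, G 1.58
take D (4 @ 197); take B (14 @ 225); take F (26 @ 239); take 21/36 of E → 125.42. Capacity used 65/65.
3 item(s) taken whole; one partial (take 21/36 of E).

3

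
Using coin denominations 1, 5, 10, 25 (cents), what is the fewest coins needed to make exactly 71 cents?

5

Use the largest denomination that fits, subtract, and repeat.
71 − 2×25→21 − 2×10→1 − 1×1→0
Total coins = 2 + 2 + 1 = 5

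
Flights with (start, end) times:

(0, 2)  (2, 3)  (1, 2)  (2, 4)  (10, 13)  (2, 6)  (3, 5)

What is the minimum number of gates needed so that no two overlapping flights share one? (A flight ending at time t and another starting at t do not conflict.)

3

The answer is the maximum number of intervals overlapping at any instant.
Events (time:±→running): 0:+→1 1:+→2 2:-→1 2:-→0 2:+→1 2:+→2 2:+→3 … peak 3.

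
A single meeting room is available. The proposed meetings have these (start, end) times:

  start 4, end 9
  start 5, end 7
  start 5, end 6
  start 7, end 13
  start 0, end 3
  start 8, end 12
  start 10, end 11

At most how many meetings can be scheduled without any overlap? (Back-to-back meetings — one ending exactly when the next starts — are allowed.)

3

By end time: (0,3), (5,6), (5,7), (4,9), (10,11), (8,12), (7,13).
Pick (0,3); next start ≥ 3 → (5,6); next start ≥ 6 → (10,11).
Selected 3 meetings.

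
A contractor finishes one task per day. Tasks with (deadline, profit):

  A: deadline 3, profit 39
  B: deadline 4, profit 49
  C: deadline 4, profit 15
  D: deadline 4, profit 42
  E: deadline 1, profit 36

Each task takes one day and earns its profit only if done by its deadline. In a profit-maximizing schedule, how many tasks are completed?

Take jobs in profit order; each goes to the latest open slot no later than its deadline.
Profit order: B=49 D=42 A=39 E=36 C=15
Assign: B→slot 4, D→slot 3, A→slot 2, E→slot 1, C skipped.
Slots: [1:E] [2:A] [3:D] [4:B]
4 of 5 scheduled.

4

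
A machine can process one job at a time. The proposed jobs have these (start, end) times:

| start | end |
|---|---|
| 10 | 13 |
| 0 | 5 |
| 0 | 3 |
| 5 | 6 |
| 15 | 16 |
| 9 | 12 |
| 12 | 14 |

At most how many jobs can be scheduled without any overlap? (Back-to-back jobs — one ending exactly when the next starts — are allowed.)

Order by finish time; keep every interval that doesn't clash with the previous kept one.
Sorted by end: (0,3)  (0,5)  (5,6)  (9,12)  (10,13)  (12,14)  (15,16)
take (0,3); skip (0,5); take (5,6); take (9,12); skip (10,13); take (12,14); take (15,16).
Selected 5 jobs.

5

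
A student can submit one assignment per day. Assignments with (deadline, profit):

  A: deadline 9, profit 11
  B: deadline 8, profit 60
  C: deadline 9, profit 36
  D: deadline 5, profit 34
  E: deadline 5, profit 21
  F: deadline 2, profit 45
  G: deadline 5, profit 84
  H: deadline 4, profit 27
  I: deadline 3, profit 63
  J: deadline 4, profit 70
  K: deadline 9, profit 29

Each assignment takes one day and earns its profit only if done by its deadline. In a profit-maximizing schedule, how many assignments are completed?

By profit: G(d5,84), J(d4,70), I(d3,63), B(d8,60), F(d2,45), C(d9,36), D(d5,34), K(d9,29), H(d4,27), E(d5,21), A(d9,11)
G→slot 5; J→slot 4; I→slot 3; B→slot 8; F→slot 2; C→slot 9; D→slot 1; K→slot 7; H skipped; E skipped; A→slot 6.
9 of 11 scheduled.

9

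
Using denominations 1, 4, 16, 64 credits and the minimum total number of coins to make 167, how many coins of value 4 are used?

167 = 2×64 + 2×16 + 1×4 + 3×1
Count of 4: 1

1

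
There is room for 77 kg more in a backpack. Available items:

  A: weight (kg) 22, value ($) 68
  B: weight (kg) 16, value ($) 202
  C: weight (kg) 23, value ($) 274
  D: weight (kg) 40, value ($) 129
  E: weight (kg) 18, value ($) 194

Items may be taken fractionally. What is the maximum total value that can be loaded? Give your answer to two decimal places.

734.50

Sort by value per unit weight and fill in that order.
Ratios (sorted): B 12.62, C 11.91, E 10.78, D 3.23, A 3.09
take B (16 @ 202); take C (23 @ 274); take E (18 @ 194); take 20/40 of D → 64.50. Capacity used 77/77.
Total value = 734.50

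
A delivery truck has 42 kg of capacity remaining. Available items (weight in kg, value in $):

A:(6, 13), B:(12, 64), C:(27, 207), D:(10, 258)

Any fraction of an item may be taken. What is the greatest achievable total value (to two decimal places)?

Sort by value per unit weight and fill in that order.
Ratios (sorted): D 25.80, C 7.67, B 5.33, A 2.17
take D (10 @ 258); take C (27 @ 207); take 5/12 of B → 26.67. Capacity used 42/42.
Total value = 491.67

491.67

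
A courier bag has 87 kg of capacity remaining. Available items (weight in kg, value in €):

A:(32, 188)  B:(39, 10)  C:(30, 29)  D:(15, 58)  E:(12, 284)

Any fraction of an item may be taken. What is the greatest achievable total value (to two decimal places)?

557.07

Greedy by value/weight ratio, highest first.
Order: E (284/12=23.67) > A (188/32=5.88) > D (58/15=3.87) > C (29/30=0.97) > B (10/39=0.26)
Fill: take E (12 @ 284) → take A (32 @ 188) → take D (15 @ 58) → take 28/30 of C → 27.07; 87/87 used.
Total value = 557.07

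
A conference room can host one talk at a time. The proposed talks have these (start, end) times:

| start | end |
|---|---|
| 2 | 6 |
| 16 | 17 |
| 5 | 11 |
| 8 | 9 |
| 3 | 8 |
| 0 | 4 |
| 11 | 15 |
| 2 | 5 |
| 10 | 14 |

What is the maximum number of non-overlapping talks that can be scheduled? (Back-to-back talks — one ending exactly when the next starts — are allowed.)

By end time: (0,4), (2,5), (2,6), (3,8), (8,9), (5,11), (10,14), (11,15), (16,17).
Pick (0,4); next start ≥ 4 → (8,9); next start ≥ 9 → (10,14); next start ≥ 14 → (16,17).
Selected 4 talks.

4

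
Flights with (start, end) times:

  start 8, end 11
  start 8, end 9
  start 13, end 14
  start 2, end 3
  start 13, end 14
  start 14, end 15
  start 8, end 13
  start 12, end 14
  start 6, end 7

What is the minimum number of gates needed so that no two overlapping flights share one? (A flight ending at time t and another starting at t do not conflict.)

The answer is the maximum number of intervals overlapping at any instant.
Events (time:±→running): 2:+→1 3:-→0 6:+→1 7:-→0 8:+→1 8:+→2 8:+→3 … peak 3.

3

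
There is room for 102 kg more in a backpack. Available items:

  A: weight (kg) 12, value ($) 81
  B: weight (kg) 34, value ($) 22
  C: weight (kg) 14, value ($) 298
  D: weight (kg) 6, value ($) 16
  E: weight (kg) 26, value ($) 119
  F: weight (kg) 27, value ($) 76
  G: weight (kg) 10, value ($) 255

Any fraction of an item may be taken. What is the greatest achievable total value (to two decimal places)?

849.53

Greedy by value/weight ratio, highest first.
Order: G (255/10=25.50) > C (298/14=21.29) > A (81/12=6.75) > E (119/26=4.58) > F (76/27=2.81) > D (16/6=2.67) > B (22/34=0.65)
Fill: take G (10 @ 255) → take C (14 @ 298) → take A (12 @ 81) → take E (26 @ 119) → take F (27 @ 76) → take D (6 @ 16) → take 7/34 of B → 4.53; 102/102 used.
Total value = 849.53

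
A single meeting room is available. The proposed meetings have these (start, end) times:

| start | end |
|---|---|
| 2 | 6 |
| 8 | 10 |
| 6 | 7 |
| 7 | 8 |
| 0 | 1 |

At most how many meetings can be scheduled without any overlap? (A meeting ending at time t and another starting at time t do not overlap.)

Greedy by earliest finish: after sorting by end time, pick each interval compatible with the last pick.
Sorted by end: (0,1)  (2,6)  (6,7)  (7,8)  (8,10)
take (0,1); take (2,6); take (6,7); take (7,8); take (8,10).
Selected 5 meetings.

5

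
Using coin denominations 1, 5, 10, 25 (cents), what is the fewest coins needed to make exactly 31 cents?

3

Greedy: take as many of the largest coin as possible, then repeat with the remainder.
31 = 1×25 + 1×5 + 1×1
Total coins = 1 + 1 + 1 = 3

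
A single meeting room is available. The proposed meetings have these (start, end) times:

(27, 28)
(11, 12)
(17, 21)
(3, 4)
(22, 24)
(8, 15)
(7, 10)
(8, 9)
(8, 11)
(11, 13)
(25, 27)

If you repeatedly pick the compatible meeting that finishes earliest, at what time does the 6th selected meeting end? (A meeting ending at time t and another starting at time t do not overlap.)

27

By end time: (3,4), (8,9), (7,10), (8,11), (11,12), (11,13), (8,15), (17,21), (22,24), (25,27), (27,28).
Pick (3,4); next start ≥ 4 → (8,9); next start ≥ 9 → (11,12); next start ≥ 12 → (17,21); next start ≥ 21 → (22,24); next start ≥ 24 → (25,27); next start ≥ 27 → (27,28).
Selected: (3,4) (8,9) (11,12) (17,21) (22,24) (25,27) (27,28)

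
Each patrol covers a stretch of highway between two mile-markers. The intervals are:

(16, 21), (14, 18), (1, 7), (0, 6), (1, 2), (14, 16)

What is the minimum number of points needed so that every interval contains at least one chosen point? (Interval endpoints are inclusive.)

2

Sort by right endpoint; whenever an interval is uncovered, place a point at its right end.
By right end: [1,2]  [0,6]  [1,7]  [14,16]  [14,18]  [16,21]
[1,2] uncovered → point at 2; [14,16] uncovered → point at 16.
Points: 2, 16 (2 total).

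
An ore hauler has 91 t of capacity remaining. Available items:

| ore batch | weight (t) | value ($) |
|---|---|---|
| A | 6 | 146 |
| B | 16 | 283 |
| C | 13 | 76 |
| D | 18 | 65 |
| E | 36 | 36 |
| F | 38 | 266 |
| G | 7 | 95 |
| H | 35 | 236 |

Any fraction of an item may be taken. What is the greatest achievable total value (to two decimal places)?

951.83

Greedy by value/weight ratio, highest first.
Ratios (sorted): A 24.33, B 17.69, G 13.57, F 7.00, H 6.74, C 5.85, D 3.61, E 1.00
take A (6 @ 146); take B (16 @ 283); take G (7 @ 95); take F (38 @ 266); take 24/35 of H → 161.83. Capacity used 91/91.
Total value = 951.83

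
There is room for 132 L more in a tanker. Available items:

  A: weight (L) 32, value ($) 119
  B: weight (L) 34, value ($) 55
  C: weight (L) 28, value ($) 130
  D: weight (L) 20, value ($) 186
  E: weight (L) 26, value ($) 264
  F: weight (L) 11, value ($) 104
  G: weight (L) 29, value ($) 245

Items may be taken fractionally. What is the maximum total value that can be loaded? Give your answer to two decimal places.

Greedy by value/weight ratio, highest first.
Ratios (sorted): E 10.15, F 9.45, D 9.30, G 8.45, C 4.64, A 3.72, B 1.62
take E (26 @ 264); take F (11 @ 104); take D (20 @ 186); take G (29 @ 245); take C (28 @ 130); take 18/32 of A → 66.94. Capacity used 132/132.
Total value = 995.94

995.94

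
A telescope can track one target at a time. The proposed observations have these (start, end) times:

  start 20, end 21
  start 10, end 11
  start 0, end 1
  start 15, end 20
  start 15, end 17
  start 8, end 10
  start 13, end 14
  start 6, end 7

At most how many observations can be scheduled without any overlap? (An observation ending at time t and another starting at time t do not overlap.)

Greedy by earliest finish: after sorting by end time, pick each interval compatible with the last pick.
Sorted by end: (0,1)  (6,7)  (8,10)  (10,11)  (13,14)  (15,17)  (15,20)  (20,21)
take (0,1); take (6,7); take (8,10); take (10,11); take (13,14); take (15,17); take (20,21).
Selected 7 observations.

7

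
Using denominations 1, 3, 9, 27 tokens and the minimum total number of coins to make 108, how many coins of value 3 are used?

0

108 = 4×27
Count of 3: 0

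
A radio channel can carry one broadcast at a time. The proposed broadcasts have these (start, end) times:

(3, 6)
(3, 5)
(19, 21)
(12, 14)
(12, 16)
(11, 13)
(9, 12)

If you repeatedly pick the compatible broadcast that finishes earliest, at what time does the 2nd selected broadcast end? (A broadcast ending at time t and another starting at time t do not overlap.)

Sorted by end: (3,5)  (3,6)  (9,12)  (11,13)  (12,14)  (12,16)  (19,21)
take (3,5); take (9,12); take (12,14); skip (12,16); take (19,21).
Selected: (3,5) (9,12) (12,14) (19,21)

12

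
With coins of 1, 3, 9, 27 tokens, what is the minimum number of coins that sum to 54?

2

Greedy: take as many of the largest coin as possible, then repeat with the remainder.
54 = 2×27
Total coins = 2 = 2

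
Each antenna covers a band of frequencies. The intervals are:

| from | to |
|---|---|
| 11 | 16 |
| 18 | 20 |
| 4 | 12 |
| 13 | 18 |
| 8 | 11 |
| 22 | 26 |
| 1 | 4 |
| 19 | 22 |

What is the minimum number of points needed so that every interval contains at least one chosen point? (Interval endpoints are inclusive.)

4

By right end: [1,4]  [8,11]  [4,12]  [11,16]  [13,18]  [18,20]  [19,22]  [22,26]
[1,4] uncovered → point at 4; [8,11] uncovered → point at 11; [13,18] uncovered → point at 18; [19,22] uncovered → point at 22.
Points: 4, 11, 18, 22 (4 total).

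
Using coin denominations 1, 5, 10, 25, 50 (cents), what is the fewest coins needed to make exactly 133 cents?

7

133 = 2×50 + 1×25 + 1×5 + 3×1
Total coins = 2 + 1 + 1 + 3 = 7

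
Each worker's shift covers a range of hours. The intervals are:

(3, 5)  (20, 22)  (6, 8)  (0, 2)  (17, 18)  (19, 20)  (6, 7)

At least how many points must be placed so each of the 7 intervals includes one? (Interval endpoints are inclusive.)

5

Process intervals by earliest right end; each time one isn't hit yet, stab at its right endpoint.
Sorted: [0,2] [3,5] [6,7] [6,8] [17,18] [19,20] [20,22]
{[0,2]} hit by 2; {[3,5]} hit by 5; {[6,7],[6,8]} hit by 7; {[17,18]} hit by 18; {[19,20],[20,22]} hit by 20.
Points: 2, 5, 7, 18, 20 (5 total).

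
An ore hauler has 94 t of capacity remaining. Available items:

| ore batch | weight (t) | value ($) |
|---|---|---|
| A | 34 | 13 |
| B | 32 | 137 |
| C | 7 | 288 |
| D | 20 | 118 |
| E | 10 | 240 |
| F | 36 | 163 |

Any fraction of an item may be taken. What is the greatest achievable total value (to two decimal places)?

898.91

Order: C (288/7=41.14) > E (240/10=24.00) > D (118/20=5.90) > F (163/36=4.53) > B (137/32=4.28) > A (13/34=0.38)
Fill: take C (7 @ 288) → take E (10 @ 240) → take D (20 @ 118) → take F (36 @ 163) → take 21/32 of B → 89.91; 94/94 used.
Total value = 898.91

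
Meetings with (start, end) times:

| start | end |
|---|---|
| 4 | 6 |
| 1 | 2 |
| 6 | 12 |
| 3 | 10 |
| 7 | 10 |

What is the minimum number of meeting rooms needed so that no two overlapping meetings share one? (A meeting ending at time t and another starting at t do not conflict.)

Count concurrent intervals with a sweep; the peak is the room count.
Events (time:±→running): 1:+→1 2:-→0 3:+→1 4:+→2 6:-→1 6:+→2 7:+→3 … peak 3.

3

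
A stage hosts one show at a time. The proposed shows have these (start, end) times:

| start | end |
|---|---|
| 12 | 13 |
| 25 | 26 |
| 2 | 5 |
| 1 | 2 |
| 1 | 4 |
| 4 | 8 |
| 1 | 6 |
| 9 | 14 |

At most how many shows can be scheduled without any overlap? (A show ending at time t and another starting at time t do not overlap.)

4

Order by finish time; keep every interval that doesn't clash with the previous kept one.
Sorted by end: (1,2)  (1,4)  (2,5)  (1,6)  (4,8)  (12,13)  (9,14)  (25,26)
take (1,2); take (2,5); skip (1,6); skip (4,8); take (12,13); take (25,26).
Selected 4 shows.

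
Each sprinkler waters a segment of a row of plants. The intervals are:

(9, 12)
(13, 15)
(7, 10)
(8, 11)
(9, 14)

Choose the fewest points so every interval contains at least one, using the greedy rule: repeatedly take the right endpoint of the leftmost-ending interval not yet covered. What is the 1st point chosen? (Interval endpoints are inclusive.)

10

Process intervals by earliest right end; each time one isn't hit yet, stab at its right endpoint.
By right end: [7,10]  [8,11]  [9,12]  [9,14]  [13,15]
[7,10] uncovered → point at 10; [13,15] uncovered → point at 15.
Points: 10, 15 (2 total).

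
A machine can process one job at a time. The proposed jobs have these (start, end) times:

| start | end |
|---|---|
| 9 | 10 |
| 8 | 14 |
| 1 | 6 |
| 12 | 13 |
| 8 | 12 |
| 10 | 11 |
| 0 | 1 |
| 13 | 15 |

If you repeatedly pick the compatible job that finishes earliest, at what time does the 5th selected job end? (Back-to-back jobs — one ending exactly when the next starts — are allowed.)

Order by finish time; keep every interval that doesn't clash with the previous kept one.
Sorted by end: (0,1)  (1,6)  (9,10)  (10,11)  (8,12)  (12,13)  (8,14)  (13,15)
take (0,1); take (1,6); take (9,10); take (10,11); skip (8,12); take (12,13); skip (8,14); take (13,15).
Selected: (0,1) (1,6) (9,10) (10,11) (12,13) (13,15)

13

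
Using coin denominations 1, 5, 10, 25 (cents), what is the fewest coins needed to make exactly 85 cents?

4

85 − 3×25→10 − 1×10→0
Total coins = 3 + 1 = 4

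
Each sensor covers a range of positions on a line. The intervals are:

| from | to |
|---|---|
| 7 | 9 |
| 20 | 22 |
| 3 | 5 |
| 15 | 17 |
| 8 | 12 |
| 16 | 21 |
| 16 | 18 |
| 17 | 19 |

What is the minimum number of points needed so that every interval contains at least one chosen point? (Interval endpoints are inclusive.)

Sort by right endpoint; whenever an interval is uncovered, place a point at its right end.
By right end: [3,5]  [7,9]  [8,12]  [15,17]  [16,18]  [17,19]  [16,21]  [20,22]
[3,5] uncovered → point at 5; [7,9] uncovered → point at 9; [15,17] uncovered → point at 17; [20,22] uncovered → point at 22.
Points: 5, 9, 17, 22 (4 total).

4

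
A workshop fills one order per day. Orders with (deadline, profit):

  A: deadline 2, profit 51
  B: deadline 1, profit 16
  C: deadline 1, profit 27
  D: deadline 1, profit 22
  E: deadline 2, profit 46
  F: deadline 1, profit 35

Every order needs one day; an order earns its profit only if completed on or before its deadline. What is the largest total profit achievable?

By profit: A(d2,51), E(d2,46), F(d1,35), C(d1,27), D(d1,22), B(d1,16)
A→slot 2; E→slot 1; F skipped; C skipped; D skipped; B skipped.
Profit = 46 + 51 = 97

97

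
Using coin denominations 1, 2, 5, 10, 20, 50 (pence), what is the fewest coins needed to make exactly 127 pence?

5

Use the largest denomination that fits, subtract, and repeat.
127 = 2×50 + 1×20 + 1×5 + 1×2
Total coins = 2 + 1 + 1 + 1 = 5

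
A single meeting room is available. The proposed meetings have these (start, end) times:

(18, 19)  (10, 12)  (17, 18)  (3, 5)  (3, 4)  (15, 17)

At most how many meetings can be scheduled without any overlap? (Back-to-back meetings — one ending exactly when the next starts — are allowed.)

5

Greedy by earliest finish: after sorting by end time, pick each interval compatible with the last pick.
Sorted by end: (3,4)  (3,5)  (10,12)  (15,17)  (17,18)  (18,19)
take (3,4); take (10,12); take (15,17); take (17,18); take (18,19).
Selected 5 meetings.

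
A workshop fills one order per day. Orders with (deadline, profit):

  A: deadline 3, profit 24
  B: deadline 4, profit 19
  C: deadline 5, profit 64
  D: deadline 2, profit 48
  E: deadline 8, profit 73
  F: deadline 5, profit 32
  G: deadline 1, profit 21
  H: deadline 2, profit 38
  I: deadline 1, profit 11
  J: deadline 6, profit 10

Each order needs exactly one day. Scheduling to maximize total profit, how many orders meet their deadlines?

7

Sort by profit descending; place each in the latest free slot ≤ its deadline.
By profit: E(d8,73), C(d5,64), D(d2,48), H(d2,38), F(d5,32), A(d3,24), G(d1,21), B(d4,19), I(d1,11), J(d6,10)
E→slot 8; C→slot 5; D→slot 2; H→slot 1; F→slot 4; A→slot 3; G skipped; B skipped; I skipped; J→slot 6.
7 of 10 scheduled.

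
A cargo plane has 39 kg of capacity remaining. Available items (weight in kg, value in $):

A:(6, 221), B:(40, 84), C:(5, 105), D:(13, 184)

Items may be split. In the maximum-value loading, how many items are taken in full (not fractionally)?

3

Greedy by value/weight ratio, highest first.
Order: A (221/6=36.83) > C (105/5=21.00) > D (184/13=14.15) > B (84/40=2.10)
Fill: take A (6 @ 221) → take C (5 @ 105) → take D (13 @ 184) → take 15/40 of B → 31.50; 39/39 used.
3 item(s) taken whole; one partial (take 15/40 of B).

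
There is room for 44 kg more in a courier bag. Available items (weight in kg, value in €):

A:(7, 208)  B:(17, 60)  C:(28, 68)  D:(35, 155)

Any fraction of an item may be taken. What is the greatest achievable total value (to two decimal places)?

Order: A (208/7=29.71) > D (155/35=4.43) > B (60/17=3.53) > C (68/28=2.43)
Fill: take A (7 @ 208) → take D (35 @ 155) → take 2/17 of B → 7.06; 44/44 used.
Total value = 370.06

370.06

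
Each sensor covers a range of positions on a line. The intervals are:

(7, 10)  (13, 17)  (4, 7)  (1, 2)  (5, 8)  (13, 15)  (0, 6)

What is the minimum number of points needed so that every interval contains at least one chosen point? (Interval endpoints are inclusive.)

3

Sort by right endpoint; whenever an interval is uncovered, place a point at its right end.
By right end: [1,2]  [0,6]  [4,7]  [5,8]  [7,10]  [13,15]  [13,17]
[1,2] uncovered → point at 2; [4,7] uncovered → point at 7; [13,15] uncovered → point at 15.
Points: 2, 7, 15 (3 total).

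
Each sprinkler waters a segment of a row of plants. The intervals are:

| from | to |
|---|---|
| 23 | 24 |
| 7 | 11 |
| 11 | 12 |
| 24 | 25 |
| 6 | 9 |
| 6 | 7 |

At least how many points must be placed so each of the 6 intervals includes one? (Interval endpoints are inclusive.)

Process intervals by earliest right end; each time one isn't hit yet, stab at its right endpoint.
By right end: [6,7]  [6,9]  [7,11]  [11,12]  [23,24]  [24,25]
[6,7] uncovered → point at 7; [11,12] uncovered → point at 12; [23,24] uncovered → point at 24.
Points: 7, 12, 24 (3 total).

3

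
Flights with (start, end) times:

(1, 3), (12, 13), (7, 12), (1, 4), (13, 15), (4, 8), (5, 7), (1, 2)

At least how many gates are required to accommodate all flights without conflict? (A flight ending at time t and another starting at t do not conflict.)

Events (time:±→running): 1:+→1 1:+→2 1:+→3 … peak 3.

3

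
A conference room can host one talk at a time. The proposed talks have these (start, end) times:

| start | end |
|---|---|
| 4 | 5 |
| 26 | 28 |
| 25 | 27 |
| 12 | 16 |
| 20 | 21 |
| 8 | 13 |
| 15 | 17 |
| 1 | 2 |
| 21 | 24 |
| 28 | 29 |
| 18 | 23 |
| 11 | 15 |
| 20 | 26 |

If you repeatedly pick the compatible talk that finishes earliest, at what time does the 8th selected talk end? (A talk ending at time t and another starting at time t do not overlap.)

Order by finish time; keep every interval that doesn't clash with the previous kept one.
By end time: (1,2), (4,5), (8,13), (11,15), (12,16), (15,17), (20,21), (18,23), (21,24), (20,26), (25,27), (26,28), (28,29).
Pick (1,2); next start ≥ 2 → (4,5); next start ≥ 5 → (8,13); next start ≥ 13 → (15,17); next start ≥ 17 → (20,21); next start ≥ 21 → (21,24); next start ≥ 24 → (25,27); next start ≥ 27 → (28,29).
Selected: (1,2) (4,5) (8,13) (15,17) (20,21) (21,24) (25,27) (28,29)

29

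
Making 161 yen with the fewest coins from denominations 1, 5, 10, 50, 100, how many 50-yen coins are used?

1

Greedy: take as many of the largest coin as possible, then repeat with the remainder.
161 − 1×100→61 − 1×50→11 − 1×10→1 − 1×1→0
Count of 50: 1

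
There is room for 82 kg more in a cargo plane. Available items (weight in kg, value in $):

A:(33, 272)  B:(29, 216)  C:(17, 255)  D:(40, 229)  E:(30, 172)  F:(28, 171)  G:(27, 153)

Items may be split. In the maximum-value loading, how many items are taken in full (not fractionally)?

3

Greedy by value/weight ratio, highest first.
Ratios (sorted): C 15.00, A 8.24, B 7.45, F 6.11, E 5.73, D 5.72, G 5.67
take C (17 @ 255); take A (33 @ 272); take B (29 @ 216); take 3/28 of F → 18.32. Capacity used 82/82.
3 item(s) taken whole; one partial (take 3/28 of F).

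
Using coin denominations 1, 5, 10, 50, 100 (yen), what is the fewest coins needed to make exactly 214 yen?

Use the largest denomination that fits, subtract, and repeat.
214 = 2×100 + 1×10 + 4×1
Total coins = 2 + 1 + 4 = 7

7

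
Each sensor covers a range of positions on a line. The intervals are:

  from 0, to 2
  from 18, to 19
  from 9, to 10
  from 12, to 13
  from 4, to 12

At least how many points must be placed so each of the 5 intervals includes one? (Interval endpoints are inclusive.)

By right end: [0,2]  [9,10]  [4,12]  [12,13]  [18,19]
[0,2] uncovered → point at 2; [9,10] uncovered → point at 10; [12,13] uncovered → point at 13; [18,19] uncovered → point at 19.
Points: 2, 10, 13, 19 (4 total).

4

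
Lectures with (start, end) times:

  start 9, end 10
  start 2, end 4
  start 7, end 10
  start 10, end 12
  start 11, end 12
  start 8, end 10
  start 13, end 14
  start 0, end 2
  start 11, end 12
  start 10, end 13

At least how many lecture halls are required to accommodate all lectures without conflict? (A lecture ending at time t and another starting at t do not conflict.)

4

Events (time:±→running): 0:+→1 2:-→0 2:+→1 4:-→0 7:+→1 8:+→2 9:+→3 10:-→2 10:-→1 10:-→0 10:+→1 10:+→2 11:+→3 11:+→4 … peak 4.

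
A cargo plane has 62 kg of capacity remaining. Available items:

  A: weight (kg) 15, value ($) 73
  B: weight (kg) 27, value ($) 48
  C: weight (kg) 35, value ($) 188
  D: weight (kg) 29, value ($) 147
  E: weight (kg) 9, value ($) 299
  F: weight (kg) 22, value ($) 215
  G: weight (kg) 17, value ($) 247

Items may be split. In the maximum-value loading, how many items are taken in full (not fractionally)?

Order: E (299/9=33.22) > G (247/17=14.53) > F (215/22=9.77) > C (188/35=5.37) > D (147/29=5.07) > A (73/15=4.87) > B (48/27=1.78)
Fill: take E (9 @ 299) → take G (17 @ 247) → take F (22 @ 215) → take 14/35 of C → 75.20; 62/62 used.
3 item(s) taken whole; one partial (take 14/35 of C).

3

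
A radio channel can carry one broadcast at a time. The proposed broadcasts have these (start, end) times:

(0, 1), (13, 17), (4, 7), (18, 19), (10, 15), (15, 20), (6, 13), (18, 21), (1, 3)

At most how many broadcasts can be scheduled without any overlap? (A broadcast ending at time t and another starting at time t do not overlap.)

Sort by end time and greedily take each interval whose start is ≥ the last chosen end.
By end time: (0,1), (1,3), (4,7), (6,13), (10,15), (13,17), (18,19), (15,20), (18,21).
Pick (0,1); next start ≥ 1 → (1,3); next start ≥ 3 → (4,7); next start ≥ 7 → (10,15); next start ≥ 15 → (18,19).
Selected 5 broadcasts.

5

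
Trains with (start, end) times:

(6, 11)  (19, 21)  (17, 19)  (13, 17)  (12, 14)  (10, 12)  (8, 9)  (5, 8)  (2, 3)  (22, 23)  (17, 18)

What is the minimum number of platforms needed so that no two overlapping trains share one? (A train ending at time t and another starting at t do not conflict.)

2

The answer is the maximum number of intervals overlapping at any instant.
starts: [2, 5, 6, 8, 10, 12, 13, 17, 17, 19, 22]
ends:   [3, 8, 9, 11, 12, 14, 17, 18, 19, 21, 23]
s2→1 e3→0 s5→1 s6→2  — peak 2.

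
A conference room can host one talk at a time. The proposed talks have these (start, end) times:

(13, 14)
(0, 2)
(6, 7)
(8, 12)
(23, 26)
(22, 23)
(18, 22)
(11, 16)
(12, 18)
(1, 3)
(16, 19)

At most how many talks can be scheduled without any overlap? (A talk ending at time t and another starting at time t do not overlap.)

7

Greedy by earliest finish: after sorting by end time, pick each interval compatible with the last pick.
By end time: (0,2), (1,3), (6,7), (8,12), (13,14), (11,16), (12,18), (16,19), (18,22), (22,23), (23,26).
Pick (0,2); next start ≥ 2 → (6,7); next start ≥ 7 → (8,12); next start ≥ 12 → (13,14); next start ≥ 14 → (16,19); next start ≥ 19 → (22,23); next start ≥ 23 → (23,26).
Selected 7 talks.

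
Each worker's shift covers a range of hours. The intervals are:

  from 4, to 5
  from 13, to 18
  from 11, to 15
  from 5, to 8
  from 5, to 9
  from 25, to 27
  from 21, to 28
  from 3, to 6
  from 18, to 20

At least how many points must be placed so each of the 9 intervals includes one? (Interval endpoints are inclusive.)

Process intervals by earliest right end; each time one isn't hit yet, stab at its right endpoint.
By right end: [4,5]  [3,6]  [5,8]  [5,9]  [11,15]  [13,18]  [18,20]  [25,27]  [21,28]
[4,5] uncovered → point at 5; [11,15] uncovered → point at 15; [18,20] uncovered → point at 20; [25,27] uncovered → point at 27.
Points: 5, 15, 20, 27 (4 total).

4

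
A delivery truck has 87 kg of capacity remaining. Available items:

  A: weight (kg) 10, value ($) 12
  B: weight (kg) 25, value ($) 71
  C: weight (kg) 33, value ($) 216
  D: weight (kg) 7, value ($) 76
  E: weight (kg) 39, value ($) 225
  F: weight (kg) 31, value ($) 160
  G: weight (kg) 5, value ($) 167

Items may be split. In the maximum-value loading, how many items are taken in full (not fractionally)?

4

Greedy by value/weight ratio, highest first.
Order: G (167/5=33.40) > D (76/7=10.86) > C (216/33=6.55) > E (225/39=5.77) > F (160/31=5.16) > B (71/25=2.84) > A (12/10=1.20)
Fill: take G (5 @ 167) → take D (7 @ 76) → take C (33 @ 216) → take E (39 @ 225) → take 3/31 of F → 15.48; 87/87 used.
4 item(s) taken whole; one partial (take 3/31 of F).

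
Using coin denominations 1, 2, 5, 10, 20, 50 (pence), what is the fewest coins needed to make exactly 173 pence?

173 − 3×50→23 − 1×20→3 − 1×2→1 − 1×1→0
Total coins = 3 + 1 + 1 + 1 = 6

6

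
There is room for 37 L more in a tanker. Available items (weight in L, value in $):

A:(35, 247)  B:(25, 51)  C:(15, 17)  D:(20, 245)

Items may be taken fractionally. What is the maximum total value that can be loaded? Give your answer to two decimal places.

364.97

Sort by value per unit weight and fill in that order.
Ratios (sorted): D 12.25, A 7.06, B 2.04, C 1.13
take D (20 @ 245); take 17/35 of A → 119.97. Capacity used 37/37.
Total value = 364.97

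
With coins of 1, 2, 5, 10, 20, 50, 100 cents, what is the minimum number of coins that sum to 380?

6

Greedy: take as many of the largest coin as possible, then repeat with the remainder.
380 − 3×100→80 − 1×50→30 − 1×20→10 − 1×10→0
Total coins = 3 + 1 + 1 + 1 = 6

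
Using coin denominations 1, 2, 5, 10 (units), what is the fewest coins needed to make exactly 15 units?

Use the largest denomination that fits, subtract, and repeat.
15 − 1×10→5 − 1×5→0
Total coins = 1 + 1 = 2

2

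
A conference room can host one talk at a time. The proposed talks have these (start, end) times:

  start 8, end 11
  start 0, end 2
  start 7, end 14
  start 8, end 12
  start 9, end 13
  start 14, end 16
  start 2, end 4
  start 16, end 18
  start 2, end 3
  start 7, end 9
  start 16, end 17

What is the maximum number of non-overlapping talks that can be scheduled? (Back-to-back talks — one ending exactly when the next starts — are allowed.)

Greedy by earliest finish: after sorting by end time, pick each interval compatible with the last pick.
Sorted by end: (0,2)  (2,3)  (2,4)  (7,9)  (8,11)  (8,12)  (9,13)  (7,14)  (14,16)  (16,17)  (16,18)
take (0,2); take (2,3); take (7,9); skip (8,11); skip (8,12); take (9,13); skip (7,14); take (14,16); take (16,17).
Selected 6 talks.

6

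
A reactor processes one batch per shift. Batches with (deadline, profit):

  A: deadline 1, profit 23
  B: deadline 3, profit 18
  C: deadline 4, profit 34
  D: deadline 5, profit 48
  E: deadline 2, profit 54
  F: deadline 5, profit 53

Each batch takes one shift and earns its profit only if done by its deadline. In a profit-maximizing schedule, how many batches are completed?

5

Profit order: E=54 F=53 D=48 C=34 A=23 B=18
Assign: E→slot 2, F→slot 5, D→slot 4, C→slot 3, A→slot 1, B skipped.
Slots: [1:A] [2:E] [3:C] [4:D] [5:F]
5 of 6 scheduled.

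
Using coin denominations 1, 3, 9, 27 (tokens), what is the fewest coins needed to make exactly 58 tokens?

Greedy: take as many of the largest coin as possible, then repeat with the remainder.
58 − 2×27→4 − 1×3→1 − 1×1→0
Total coins = 2 + 1 + 1 = 4

4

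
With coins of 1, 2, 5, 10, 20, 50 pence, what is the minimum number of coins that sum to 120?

3

120 = 2×50 + 1×20
Total coins = 2 + 1 = 3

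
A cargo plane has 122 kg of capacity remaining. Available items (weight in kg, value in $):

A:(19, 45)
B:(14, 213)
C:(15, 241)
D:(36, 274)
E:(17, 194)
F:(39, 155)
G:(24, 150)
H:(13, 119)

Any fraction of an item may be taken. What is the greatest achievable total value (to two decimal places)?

1202.92

Ratios (sorted): C 16.07, B 15.21, E 11.41, H 9.15, D 7.61, G 6.25, F 3.97, A 2.37
take C (15 @ 241); take B (14 @ 213); take E (17 @ 194); take H (13 @ 119); take D (36 @ 274); take G (24 @ 150); take 3/39 of F → 11.92. Capacity used 122/122.
Total value = 1202.92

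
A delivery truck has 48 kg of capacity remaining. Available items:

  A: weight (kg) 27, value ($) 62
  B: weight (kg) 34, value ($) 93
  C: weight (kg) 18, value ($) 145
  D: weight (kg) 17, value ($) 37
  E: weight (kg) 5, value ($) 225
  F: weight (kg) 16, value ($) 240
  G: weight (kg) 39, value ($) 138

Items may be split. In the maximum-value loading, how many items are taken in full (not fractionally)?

3

Greedy by value/weight ratio, highest first.
Order: E (225/5=45.00) > F (240/16=15.00) > C (145/18=8.06) > G (138/39=3.54) > B (93/34=2.74) > A (62/27=2.30) > D (37/17=2.18)
Fill: take E (5 @ 225) → take F (16 @ 240) → take C (18 @ 145) → take 9/39 of G → 31.85; 48/48 used.
3 item(s) taken whole; one partial (take 9/39 of G).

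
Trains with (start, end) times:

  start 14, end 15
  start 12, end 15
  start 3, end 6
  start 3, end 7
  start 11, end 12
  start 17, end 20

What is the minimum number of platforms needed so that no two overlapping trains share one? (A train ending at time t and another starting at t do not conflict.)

Events (time:±→running): 3:+→1 3:+→2 … peak 2.

2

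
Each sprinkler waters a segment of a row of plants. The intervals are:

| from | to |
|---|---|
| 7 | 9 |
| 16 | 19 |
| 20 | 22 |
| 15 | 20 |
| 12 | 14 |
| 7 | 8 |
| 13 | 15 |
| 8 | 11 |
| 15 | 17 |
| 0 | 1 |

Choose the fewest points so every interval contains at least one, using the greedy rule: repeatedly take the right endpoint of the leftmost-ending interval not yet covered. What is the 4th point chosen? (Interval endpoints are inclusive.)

Process intervals by earliest right end; each time one isn't hit yet, stab at its right endpoint.
Sorted: [0,1] [7,8] [7,9] [8,11] [12,14] [13,15] [15,17] [16,19] [15,20] [20,22]
{[0,1]} hit by 1; {[7,8],[7,9],[8,11]} hit by 8; {[12,14],[13,15]} hit by 14; {[15,17],[16,19],[15,20]} hit by 17; {[20,22]} hit by 22.
Points: 1, 8, 14, 17, 22 (5 total).

17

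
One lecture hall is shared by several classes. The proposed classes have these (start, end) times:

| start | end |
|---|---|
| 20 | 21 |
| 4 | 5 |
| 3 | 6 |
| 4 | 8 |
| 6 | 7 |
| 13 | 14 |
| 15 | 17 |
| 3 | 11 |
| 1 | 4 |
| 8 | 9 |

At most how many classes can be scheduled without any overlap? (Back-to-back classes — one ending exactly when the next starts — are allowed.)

Greedy by earliest finish: after sorting by end time, pick each interval compatible with the last pick.
Sorted by end: (1,4)  (4,5)  (3,6)  (6,7)  (4,8)  (8,9)  (3,11)  (13,14)  (15,17)  (20,21)
take (1,4); take (4,5); take (6,7); take (8,9); take (13,14); take (15,17); take (20,21).
Selected 7 classes.

7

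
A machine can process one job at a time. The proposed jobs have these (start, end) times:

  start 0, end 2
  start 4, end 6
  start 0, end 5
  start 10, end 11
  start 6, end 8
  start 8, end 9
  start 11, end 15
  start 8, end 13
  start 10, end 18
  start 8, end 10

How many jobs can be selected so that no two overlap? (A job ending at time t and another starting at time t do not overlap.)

Sorted by end: (0,2)  (0,5)  (4,6)  (6,8)  (8,9)  (8,10)  (10,11)  (8,13)  (11,15)  (10,18)
take (0,2); skip (0,5); take (4,6); take (6,8); take (8,9); take (10,11); skip (8,13); take (11,15).
Selected 6 jobs.

6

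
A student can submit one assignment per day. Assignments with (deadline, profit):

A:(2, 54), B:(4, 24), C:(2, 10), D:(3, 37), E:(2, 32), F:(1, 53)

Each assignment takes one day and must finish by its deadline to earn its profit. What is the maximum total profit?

Sort by profit descending; place each in the latest free slot ≤ its deadline.
Profit order: A=54 F=53 D=37 E=32 B=24 C=10
Assign: A→slot 2, F→slot 1, D→slot 3, E skipped, B→slot 4, C skipped.
Slots: [1:F] [2:A] [3:D] [4:B]
Profit = 53 + 54 + 37 + 24 = 168

168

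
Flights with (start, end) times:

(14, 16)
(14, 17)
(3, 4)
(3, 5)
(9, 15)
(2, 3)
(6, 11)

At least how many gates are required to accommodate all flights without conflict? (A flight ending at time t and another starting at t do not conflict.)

Count concurrent intervals with a sweep; the peak is the room count.
starts: [2, 3, 3, 6, 9, 14, 14]
ends:   [3, 4, 5, 11, 15, 16, 17]
s2→1 e3→0 s3→1 s3→2 e4→1 e5→0 s6→1 s9→2 e11→1 s14→2 s14→3  — peak 3.

3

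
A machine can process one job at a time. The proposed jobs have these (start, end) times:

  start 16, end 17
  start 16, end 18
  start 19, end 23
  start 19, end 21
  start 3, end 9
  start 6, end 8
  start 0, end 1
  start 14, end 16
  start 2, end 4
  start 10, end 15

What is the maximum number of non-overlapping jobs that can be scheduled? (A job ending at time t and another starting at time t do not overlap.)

6

Sorted by end: (0,1)  (2,4)  (6,8)  (3,9)  (10,15)  (14,16)  (16,17)  (16,18)  (19,21)  (19,23)
take (0,1); take (2,4); take (6,8); take (10,15); take (16,17); skip (16,18); take (19,21).
Selected 6 jobs.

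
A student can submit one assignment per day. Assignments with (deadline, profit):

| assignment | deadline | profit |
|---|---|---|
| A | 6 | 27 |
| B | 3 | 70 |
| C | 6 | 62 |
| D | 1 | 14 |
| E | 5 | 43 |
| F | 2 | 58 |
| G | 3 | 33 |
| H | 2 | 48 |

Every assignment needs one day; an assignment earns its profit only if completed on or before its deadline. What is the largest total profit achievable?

By profit: B(d3,70), C(d6,62), F(d2,58), H(d2,48), E(d5,43), G(d3,33), A(d6,27), D(d1,14)
B→slot 3; C→slot 6; F→slot 2; H→slot 1; E→slot 5; G skipped; A→slot 4; D skipped.
Profit = 48 + 58 + 70 + 27 + 43 + 62 = 308

308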